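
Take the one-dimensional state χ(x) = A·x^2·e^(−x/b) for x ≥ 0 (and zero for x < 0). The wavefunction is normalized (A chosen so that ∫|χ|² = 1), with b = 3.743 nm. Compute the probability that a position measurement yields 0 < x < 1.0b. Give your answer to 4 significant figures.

P = ∫_{0}^{1.0b} |χ(x)|² dx.
The normalization integral ∫|χ|²dx over the whole domain equals 3·b^5/4·A², and A² cancels in the ratio.
In terms of u = x/b (A² and the length scale cancel between numerator and denominator), P = [∫_{0}^{1.0} u^4·e^(-2·u) du] / [∫_{0}^{∞} u^4·e^(-2·u) du].
With ∫ u^4·e^(-2·u) du = -(u^4/2 + u^3 + 3·u^2/2 + 3·u/2 + 3/4)·e^(-2·u) + C, the region integral is 3/4 - 21·e^(-2)/4 and the full one is 3/4.
The result is P = 0.052653.

P ≈ 0.05265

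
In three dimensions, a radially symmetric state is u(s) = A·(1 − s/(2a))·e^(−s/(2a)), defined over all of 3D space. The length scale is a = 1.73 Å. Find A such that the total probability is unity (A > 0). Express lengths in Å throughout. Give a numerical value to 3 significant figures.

A ≈ 0.0877 Å^(-3/2)

We need A² ∫|f|² 4πs² ds = 1, taking the integral from 0 to ∞.
(Spherical symmetry: dV = 4πs² ds.)
With u = A·(1 − s/(2a))·e^(−s/(2a)), the integral evaluates to A²·[8·π·a^3].
With a = 1.73: A² = 0.007685 and A = 0.08766.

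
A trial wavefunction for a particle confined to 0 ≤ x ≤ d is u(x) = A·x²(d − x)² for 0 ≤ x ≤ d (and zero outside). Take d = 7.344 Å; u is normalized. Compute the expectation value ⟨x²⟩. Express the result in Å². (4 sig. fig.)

⟨x²⟩ = ∫ x^2 |u|² dx over the full domain.
Since the A² factors cancel between numerator and denominator, ⟨x²⟩ = 3·d^2/11.
Putting d = 7.344 gives 14.709.

⟨x^2⟩ ≈ 14.71 Å^2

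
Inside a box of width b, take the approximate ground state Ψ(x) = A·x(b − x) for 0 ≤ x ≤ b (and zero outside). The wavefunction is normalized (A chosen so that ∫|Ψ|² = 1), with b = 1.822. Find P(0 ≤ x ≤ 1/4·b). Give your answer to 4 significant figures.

P = ∫_{0}^{1/4·b} |Ψ(x)|² dx.
Since A² = 1/(b^5/30), this is the region integral divided by the full normalization integral.
In terms of u = x/b (A² and the length scale cancel between numerator and denominator), P = [∫_{0}^{1/4} u^2·(1 - u)^2 du] / [∫_{0}^{1} u^2·(1 - u)^2 du].
Using ∫ u^2·(1 - u)^2 du = u^3·(6·u^2 - 15·u + 10)/30, the numerator is ≈ 0.00345052 and the denominator is 1/30.
This works out to P = 53/512.

P ≈ 0.1035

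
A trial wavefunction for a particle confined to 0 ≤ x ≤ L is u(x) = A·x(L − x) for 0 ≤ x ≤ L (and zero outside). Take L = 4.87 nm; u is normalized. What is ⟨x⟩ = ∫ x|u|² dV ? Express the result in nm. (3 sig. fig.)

⟨x⟩ ≈ 2.44 nm

By definition ⟨x⟩ = ∫ x |u(x)|² dx.
Expanding the polynomial and integrating term by term, the ratio of the moment integral to the normalization integral gives ⟨x⟩ = L/2.
With L = 4.87, ⟨x⟩ = 2.435.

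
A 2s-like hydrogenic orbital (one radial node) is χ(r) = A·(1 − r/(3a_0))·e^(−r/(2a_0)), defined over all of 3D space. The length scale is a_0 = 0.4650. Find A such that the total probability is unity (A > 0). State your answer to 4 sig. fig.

We need A² ∫|f|² 4πr² dr = 1, taking the integral from 0 to ∞.
(Spherical symmetry: dV = 4πr² dr.)
Using ∫₀^∞ rⁿ e^(−αr) dr = n!/αⁿ⁺¹, carrying out the integral gives A² · 8·π·a_0^3/3.
Hence A² = 1/[8·π·a_0^3/3].
With a_0 = 0.4650: A² = 1.1872 and A = 1.0896.

A ≈ 1.090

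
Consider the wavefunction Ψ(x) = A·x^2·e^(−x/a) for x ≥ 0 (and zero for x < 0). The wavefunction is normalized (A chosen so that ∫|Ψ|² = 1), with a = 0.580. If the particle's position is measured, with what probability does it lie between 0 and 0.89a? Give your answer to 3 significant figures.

P ≈ 0.0350

|Ψ|² is the probability density, so P = ∫_{0}^{0.89a} |Ψ|² dx.
Since A² = 1/(3·a^5/4), this is the region integral divided by the full normalization integral.
In terms of u = x/a (A² and the length scale cancel between numerator and denominator), P = [∫_{0}^{0.89} u^4·e^(-2·u) du] / [∫_{0}^{∞} u^4·e^(-2·u) du].
An antiderivative of u^4·e^(-2·u) is -(u^4/2 + u^3 + 3·u^2/2 + 3·u/2 + 3/4)·e^(-2·u); evaluating from 0 to 0.89 gives ≈ 0.026234, while the full integral is 3/4.
The result is P = 0.03498.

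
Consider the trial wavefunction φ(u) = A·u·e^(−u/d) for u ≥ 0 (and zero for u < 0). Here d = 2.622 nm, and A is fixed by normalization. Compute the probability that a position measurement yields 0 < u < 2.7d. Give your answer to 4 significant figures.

|φ|² is the probability density, so P = ∫_{0}^{2.7d} |φ|² du.
The normalization integral ∫|φ|²du over the whole domain equals d^3/4·A², and A² cancels in the ratio.
Substituting t = u/d, A² and the length scale cancel in the ratio: P = ∫_{0}^{2.7} t^2·e^(-2·t) dt / ∫_{0}^{∞} t^2·e^(-2·t) dt.
Using ∫ t^2·e^(-2·t) dt = -(2·t^2 + 2·t + 1)·e^(-2·t)/4, the numerator is 1/4 - 1049·e^(-27/5)/200 and the denominator is 1/4.
The result is P = 0.90524.

P ≈ 0.9052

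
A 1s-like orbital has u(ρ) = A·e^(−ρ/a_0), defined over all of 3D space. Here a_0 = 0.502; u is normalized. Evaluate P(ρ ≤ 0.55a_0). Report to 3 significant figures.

P ≈ 0.0996

Integrate the radial probability density 4πρ²|u|² over ρ ≤ 0.55a_0.
The full normalization integral is A²·[π·a_0^3] = 1, fixing A².
Substituting t = ρ/a_0, A², 4π and the length scale all cancel in the ratio: P = ∫_{0}^{0.55} t^2·e^(-2·t) dt / ∫_{0}^{∞} t^2·e^(-2·t) dt.
An antiderivative of t^2·e^(-2·t) is -(2·t^2 + 2·t + 1)·e^(-2·t)/4; evaluating from 0 to 0.55 gives 1/4 - 541·e^(-11/10)/800, while the full integral is 1/4.
Taking the ratio yields P = 0.09958.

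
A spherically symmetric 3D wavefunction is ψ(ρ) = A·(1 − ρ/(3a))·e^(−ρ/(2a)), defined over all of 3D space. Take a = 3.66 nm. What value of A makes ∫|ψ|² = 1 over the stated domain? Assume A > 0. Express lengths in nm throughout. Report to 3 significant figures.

Normalization requires ∫|ψ|² 4πρ² dρ = 1, integrated from 0 to ∞.
The angular integral contributes 4π, leaving ∫₀^∞ ρ²|ψ|² dρ.
With ∫₀^∞ ρ^4 e^(−αρ) dρ = 4!/α^5, with ψ = A·(1 − ρ/(3a))·e^(−ρ/(2a)), the integral evaluates to A²·[8·π·a^3/3].
So A² = (8·π·a^3/3)^(−1).
Plugging in a = 3.66 yields A = 0.04934.

A ≈ 0.0493 nm^(-3/2)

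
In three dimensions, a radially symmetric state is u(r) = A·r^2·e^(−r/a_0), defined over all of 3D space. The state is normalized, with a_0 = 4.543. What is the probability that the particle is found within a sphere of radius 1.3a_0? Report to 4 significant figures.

With dV = 4πr²dr, the probability is ∫|u|² dV over r ≤ 1.3a_0.
A² is fixed by ∫₀^∞ 4πr²|u|² dr = 1, i.e. A² = (45·π·a_0^7/2)^(−1).
Let t = r/a_0; then A², 4π and the length scale all cancel, so P = ∫_{0}^{1.3} t^6·e^(-2·t) dt ÷ ∫_{0}^{∞} t^6·e^(-2·t) dt.
With ∫ t^6·e^(-2·t) dt = -(4·t^6 + 12·t^5 + 30·t^4 + 60·t^3 + 90·t^2 + 90·t + 45)·e^(-2·t)/8 + C, the region integral is ≈ 0.0965818 and the full one is 45/8.
Taking the ratio yields P = 0.017170.

P ≈ 0.01717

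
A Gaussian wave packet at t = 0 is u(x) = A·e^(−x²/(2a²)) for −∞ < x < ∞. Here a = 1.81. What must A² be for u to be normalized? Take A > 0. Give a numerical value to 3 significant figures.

Require ∫ |u|² dx = 1 over the whole domain.
With ∫_{−∞}^{∞} x^(2m) e^(−αx²) dx = (2m−1)!!·√π / (2^m α^(m+1/2)), carrying out the integral gives A² · √(π)·a.
Substituting a = 1.81 gives A² = 0.3117, so A = 0.5583.

A^2 ≈ 0.312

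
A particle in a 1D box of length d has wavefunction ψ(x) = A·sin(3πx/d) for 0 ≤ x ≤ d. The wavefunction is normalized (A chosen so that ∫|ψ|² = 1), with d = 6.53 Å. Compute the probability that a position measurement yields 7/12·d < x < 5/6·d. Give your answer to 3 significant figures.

P = ∫_{7/12·d}^{5/6·d} |ψ(x)|² dx.
With A² fixed by ∫|ψ|² = 1, i.e. A² = (d/2)^(−1), substitute and integrate.
In terms of u = x/d (A² and the length scale cancel between numerator and denominator), P = [∫_{7/12}^{5/6} sin(3·π·u)^2 du] / [∫_{0}^{1} sin(3·π·u)^2 du].
An antiderivative of sin(3·π·u)^2 is u/2 - sin(6·π·u)/(12·π); evaluating from 7/12 to 5/6 gives 1/8 - 1/(12·π), while the full integral is 1/2.
Evaluating gives P = (-2 + 3·π)/(12·π).

P ≈ 0.197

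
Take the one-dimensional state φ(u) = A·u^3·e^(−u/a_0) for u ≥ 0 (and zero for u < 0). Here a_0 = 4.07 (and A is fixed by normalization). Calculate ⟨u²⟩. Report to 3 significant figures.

⟨u^2⟩ ≈ 232

By definition ⟨u²⟩ = ∫ u^2 |φ(u)|² du.
Recall ∫₀^∞ u^m e^(−u/β) du = m!·β^(m+1), since the A² factors cancel between numerator and denominator, ⟨u²⟩ = 14·a_0^2.
Putting a_0 = 4.07 gives 231.9.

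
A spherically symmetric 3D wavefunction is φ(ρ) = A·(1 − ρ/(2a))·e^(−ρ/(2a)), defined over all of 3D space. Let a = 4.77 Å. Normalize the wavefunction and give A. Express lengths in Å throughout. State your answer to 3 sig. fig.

Normalization requires ∫|φ|² 4πρ² dρ = 1, integrated from 0 to ∞.
In 3D with spherical symmetry the volume element is 4πρ² dρ.
With ∫₀^∞ ρ^4 e^(−αρ) dρ = 4!/α^5, ∫|φ|² 4πρ² dρ = A²·(8·π·a^3).
Setting this equal to 1 gives A² = 1/(8·π·a^3).
Plugging in a = 4.77 yields A = 0.01915.

A ≈ 0.0191 Å^(-3/2)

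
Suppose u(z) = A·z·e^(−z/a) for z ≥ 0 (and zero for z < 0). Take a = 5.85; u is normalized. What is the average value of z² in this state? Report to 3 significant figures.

⟨z^2⟩ ≈ 103

The expectation value is the |u|²-weighted average of z^2: ∫ z^2|u|² dz.
Using ∫₀^∞ zⁿ e^(−αz) dz = n!/αⁿ⁺¹, evaluating both integrals, ⟨z²⟩ = 3·a^2.
With a = 5.85, ⟨z^2⟩ = 102.7.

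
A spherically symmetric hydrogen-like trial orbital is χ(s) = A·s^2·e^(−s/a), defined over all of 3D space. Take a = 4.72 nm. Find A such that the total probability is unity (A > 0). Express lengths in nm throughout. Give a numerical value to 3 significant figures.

A ≈ 0.000521 nm^(-7/2)

Normalization requires ∫|χ|² 4πs² ds = 1, integrated from 0 to ∞.
In 3D with spherical symmetry the volume element is 4πs² ds.
With χ = A·s^2·e^(−s/a), the integral evaluates to A²·[45·π·a^7/2].
So A² = (45·π·a^7/2)^(−1).
Substituting a = 4.72 gives A² = 2.711E-7, so A = 0.0005206.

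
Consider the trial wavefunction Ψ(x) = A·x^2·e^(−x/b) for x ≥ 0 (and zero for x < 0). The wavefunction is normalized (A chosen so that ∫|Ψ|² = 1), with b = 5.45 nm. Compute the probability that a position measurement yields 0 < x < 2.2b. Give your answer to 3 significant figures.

P = ∫_{0}^{2.2b} |Ψ(x)|² dx.
With A² fixed by ∫|Ψ|² = 1, i.e. A² = (3·b^5/4)^(−1), substitute and integrate.
Substituting u = x/b, A² and the length scale cancel in the ratio: P = ∫_{0}^{2.2} u^4·e^(-2·u) du / ∫_{0}^{∞} u^4·e^(-2·u) du.
With ∫ u^4·e^(-2·u) du = -(u^4/2 + u^3 + 3·u^2/2 + 3·u/2 + 3/4)·e^(-2·u) + C, the region integral is ≈ 0.33661 and the full one is 3/4.
The result is P = 0.4488.

P ≈ 0.449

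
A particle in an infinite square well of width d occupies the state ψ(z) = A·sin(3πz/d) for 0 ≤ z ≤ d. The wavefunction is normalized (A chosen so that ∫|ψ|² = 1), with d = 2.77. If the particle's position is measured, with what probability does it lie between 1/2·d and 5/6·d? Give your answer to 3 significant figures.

The probability is P = ∫ |ψ|² dz over [1/2·d, 5/6·d].
The normalization integral ∫|ψ|²dz over the whole domain equals d/2·A², and A² cancels in the ratio.
In terms of u = z/d (A² and the length scale cancel between numerator and denominator), P = [∫_{1/2}^{5/6} sin(3·π·u)^2 du] / [∫_{0}^{1} sin(3·π·u)^2 du].
Using ∫ sin(3·π·u)^2 du = u/2 - sin(6·π·u)/(12·π), the numerator is 1/6 and the denominator is 1/2.
This works out to P = 1/3.

P ≈ 0.333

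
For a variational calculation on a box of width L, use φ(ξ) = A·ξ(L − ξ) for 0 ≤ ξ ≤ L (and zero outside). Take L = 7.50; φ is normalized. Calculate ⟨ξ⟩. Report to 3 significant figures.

⟨ξ⟩ ≈ 3.75

By definition ⟨ξ⟩ = ∫ ξ |φ(ξ)|² dξ.
Evaluating both integrals, ⟨ξ⟩ = L/2.
Putting L = 7.50 gives 3.750.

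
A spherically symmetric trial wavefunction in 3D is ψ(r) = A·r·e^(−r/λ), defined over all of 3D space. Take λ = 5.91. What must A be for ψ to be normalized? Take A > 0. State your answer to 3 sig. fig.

Normalization requires ∫|ψ|² 4πr² dr = 1, integrated from 0 to ∞.
(Spherical symmetry: dV = 4πr² dr.)
With ∫₀^∞ r^4 e^(−αr) dr = 4!/α^5, ∫|ψ|² 4πr² dr = A²·(3·π·λ^5).
Setting this equal to 1 gives A² = 1/(3·π·λ^5).
With λ = 5.91: A² = 0.00001472 and A = 0.003836.

A ≈ 0.00384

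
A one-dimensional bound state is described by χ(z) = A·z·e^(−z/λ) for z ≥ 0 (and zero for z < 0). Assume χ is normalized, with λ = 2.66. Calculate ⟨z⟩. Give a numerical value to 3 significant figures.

⟨z⟩ = ∫ z |χ|² dz over the full domain.
Recall ∫₀^∞ z^m e^(−z/β) dz = m!·β^(m+1), the ratio of the moment integral to the normalization integral gives ⟨z⟩ = 3·λ/2.
Putting λ = 2.66 gives 3.990.

⟨z⟩ ≈ 3.99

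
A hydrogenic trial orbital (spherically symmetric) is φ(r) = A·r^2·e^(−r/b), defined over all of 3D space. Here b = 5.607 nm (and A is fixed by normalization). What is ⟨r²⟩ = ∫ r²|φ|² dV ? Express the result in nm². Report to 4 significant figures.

⟨r^2⟩ ≈ 440.1 nm^2

⟨r²⟩ = ∫ r^2 |φ|² 4πr² dr over the full domain.
Evaluating both integrals, ⟨r²⟩ = 14·b^2.
With b = 5.607, ⟨r^2⟩ = 440.14.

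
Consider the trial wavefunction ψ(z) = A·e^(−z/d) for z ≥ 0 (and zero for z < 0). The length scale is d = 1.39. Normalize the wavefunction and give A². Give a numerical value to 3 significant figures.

Normalization requires ∫|ψ|² dz = 1, integrated from 0 to ∞.
With ψ = A·e^(−z/d), the integral evaluates to A²·[d/2].
Hence A² = 1/[d/2].
Plugging in d = 1.39 yields A = 1.200.

A^2 ≈ 1.44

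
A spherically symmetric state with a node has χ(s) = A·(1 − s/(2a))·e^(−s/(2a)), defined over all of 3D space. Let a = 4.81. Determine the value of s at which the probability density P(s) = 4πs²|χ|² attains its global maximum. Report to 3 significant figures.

s ≈ 25.2

Differentiate P(s) = 4πs²|χ|² with respect to s and set to zero.
This gives s = a·(√(5) + 3).
With a = 4.81, the most probable radial distance is 25.19.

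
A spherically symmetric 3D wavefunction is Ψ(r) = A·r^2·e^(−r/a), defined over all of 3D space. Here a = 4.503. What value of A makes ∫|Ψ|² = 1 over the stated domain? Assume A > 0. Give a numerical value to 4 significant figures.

A ≈ 0.0006139

Require ∫ |Ψ|² 4πr² dr = 1 over the whole domain.
In 3D with spherical symmetry the volume element is 4πr² dr.
Recall ∫₀^∞ r^m e^(−r/β) dr = m!·β^(m+1), the integral (without the A² prefactor) comes out to 45·π·a^7/2.
Hence A² = 1/[45·π·a^7/2].
With a = 4.503: A² = 3.7684E-7 and A = 0.00061387.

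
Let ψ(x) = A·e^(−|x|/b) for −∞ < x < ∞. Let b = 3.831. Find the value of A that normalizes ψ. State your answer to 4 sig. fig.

A ≈ 0.5109

The normalization condition is ∫|ψ|² dx = 1 from −∞ to ∞.
The integral (without the A² prefactor) comes out to b.
Setting this equal to 1 gives A² = 1/(b).
Plugging in b = 3.831 yields A = 0.51091.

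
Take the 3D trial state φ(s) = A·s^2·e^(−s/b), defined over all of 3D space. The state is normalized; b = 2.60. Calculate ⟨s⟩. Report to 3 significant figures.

⟨s⟩ ≈ 9.10

By definition ⟨s⟩ = ∫ s |φ(s)|² 4πs² ds.
Since the A² factors cancel between numerator and denominator, ⟨s⟩ = 7·b/2.
With b = 2.60, ⟨s⟩ = 9.100.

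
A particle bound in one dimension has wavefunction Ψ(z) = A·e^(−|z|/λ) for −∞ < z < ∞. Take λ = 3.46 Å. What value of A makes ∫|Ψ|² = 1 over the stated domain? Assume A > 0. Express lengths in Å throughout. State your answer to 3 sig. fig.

Normalization requires ∫|Ψ|² dz = 1, integrated from −∞ to ∞.
Recall ∫₀^∞ z^m e^(−z/β) dz = m!·β^(m+1), with Ψ = A·e^(−|z|/λ), the integral evaluates to A²·[λ].
Hence A² = 1/[λ].
With λ = 3.46: A² = 0.2890 and A = 0.5376.

A ≈ 0.538 Å^(-1/2)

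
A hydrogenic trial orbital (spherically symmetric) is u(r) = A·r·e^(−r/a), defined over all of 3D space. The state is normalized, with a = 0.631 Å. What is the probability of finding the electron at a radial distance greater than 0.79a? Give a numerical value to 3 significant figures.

P = ∫ |u|² 4πr² dr over r > 0.79a.
The full normalization integral is A²·[3·π·a^5] = 1, fixing A².
Substituting t = r/a, A², 4π and the length scale all cancel in the ratio: P = ∫_{0.79}^{∞} t^4·e^(-2·t) dt / ∫_{0}^{∞} t^4·e^(-2·t) dt.
Using ∫ t^4·e^(-2·t) dt = -(t^4/2 + t^3 + 3·t^2/2 + 3·t/2 + 3/4)·e^(-2·t), the numerator is ≈ 0.73305 and the denominator is 3/4.
The region integral divided by the full integral gives P = 0.9774.

P ≈ 0.977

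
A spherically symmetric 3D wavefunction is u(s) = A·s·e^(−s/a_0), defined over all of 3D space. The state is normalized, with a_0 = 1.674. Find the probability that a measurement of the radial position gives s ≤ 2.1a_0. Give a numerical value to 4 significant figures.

With dV = 4πs²ds, the probability is ∫|u|² dV over s ≤ 2.1a_0.
The full normalization integral is A²·[3·π·a_0^5] = 1, fixing A².
Let t = s/a_0; then A², 4π and the length scale all cancel, so P = ∫_{0}^{2.1} t^4·e^(-2·t) dt ÷ ∫_{0}^{∞} t^4·e^(-2·t) dt.
An antiderivative of t^4·e^(-2·t) is -(t^4/2 + t^3 + 3·t^2/2 + 3·t/2 + 3/4)·e^(-2·t); evaluating from 0 to 2.1 gives ≈ 0.307630, while the full integral is 3/4.
Taking the ratio yields P = 0.41017.

P ≈ 0.4102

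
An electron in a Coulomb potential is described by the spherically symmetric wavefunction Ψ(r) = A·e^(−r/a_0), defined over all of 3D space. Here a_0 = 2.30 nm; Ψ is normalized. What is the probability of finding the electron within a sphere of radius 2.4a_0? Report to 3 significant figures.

P = ∫ |Ψ|² 4πr² dr over r ≤ 2.4a_0.
A² is fixed by ∫₀^∞ 4πr²|Ψ|² dr = 1, i.e. A² = (π·a_0^3)^(−1).
Let u = r/a_0; then A², 4π and the length scale all cancel, so P = ∫_{0}^{2.4} u^2·e^(-2·u) du ÷ ∫_{0}^{∞} u^2·e^(-2·u) du.
An antiderivative of u^2·e^(-2·u) is -(2·u^2 + 2·u + 1)·e^(-2·u)/4; evaluating from 0 to 2.4 gives 1/4 - 433·e^(-24/5)/100, while the full integral is 1/4.
This evaluates to P = 0.8575.

P ≈ 0.857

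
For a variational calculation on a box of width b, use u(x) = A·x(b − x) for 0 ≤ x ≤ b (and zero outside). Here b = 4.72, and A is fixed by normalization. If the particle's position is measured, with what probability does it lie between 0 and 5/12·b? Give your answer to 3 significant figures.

P = ∫_{0}^{5/12·b} |u(x)|² dx.
Since A² = 1/(b^5/30), this is the region integral divided by the full normalization integral.
Substituting t = x/b, A² and the length scale cancel in the ratio: P = ∫_{0}^{5/12} t^2·(1 - t)^2 dt / ∫_{0}^{1} t^2·(1 - t)^2 dt.
Using ∫ t^2·(1 - t)^2 dt = t^3·(6·t^2 - 15·t + 10)/30, the numerator is ≈ 0.011554 and the denominator is 1/30.
This works out to P = 0.3466.

P ≈ 0.347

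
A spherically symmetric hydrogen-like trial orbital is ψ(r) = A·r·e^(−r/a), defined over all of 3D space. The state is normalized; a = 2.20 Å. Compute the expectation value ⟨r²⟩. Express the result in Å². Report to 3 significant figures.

⟨r²⟩ = ∫ r^2 |ψ|² 4πr² dr over the full domain.
With ∫₀^∞ r^6 e^(−αr) dr = 6!/α^7, the ratio of the moment integral to the normalization integral gives ⟨r²⟩ = 15·a^2/2.
With a = 2.20, ⟨r^2⟩ = 36.30.

⟨r^2⟩ ≈ 36.3 Å^2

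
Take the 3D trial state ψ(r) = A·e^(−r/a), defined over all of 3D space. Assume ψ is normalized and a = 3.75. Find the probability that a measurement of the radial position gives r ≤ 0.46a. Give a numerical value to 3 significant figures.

With dV = 4πr²dr, the probability is ∫|ψ|² dV over r ≤ 0.46a.
The full normalization integral is A²·[π·a^3] = 1, fixing A².
Let u = r/a; then A², 4π and the length scale all cancel, so P = ∫_{0}^{0.46} u^2·e^(-2·u) du ÷ ∫_{0}^{∞} u^2·e^(-2·u) du.
Using ∫ u^2·e^(-2·u) du = -(2·u^2 + 2·u + 1)·e^(-2·u)/4, the numerator is 1/4 - 2929·e^(-23/25)/5000 and the denominator is 1/4.
The region integral divided by the full integral gives P = 0.06619.

P ≈ 0.0662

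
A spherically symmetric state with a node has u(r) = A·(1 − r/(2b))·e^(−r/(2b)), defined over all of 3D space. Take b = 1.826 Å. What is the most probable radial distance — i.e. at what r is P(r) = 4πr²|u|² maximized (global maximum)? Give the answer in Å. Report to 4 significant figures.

r ≈ 9.561 Å

The maximum of P(r) = 4πr²|u|² occurs where its derivative vanishes.
This gives r = b·(√(5) + 3).
With b = 1.826, the most probable radial distance is 9.5611 Å.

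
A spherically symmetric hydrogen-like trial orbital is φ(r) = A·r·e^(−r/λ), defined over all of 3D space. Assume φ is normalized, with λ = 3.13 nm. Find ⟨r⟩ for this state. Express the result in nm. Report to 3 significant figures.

⟨r⟩ ≈ 7.83 nm

⟨r⟩ = ∫ r |φ|² 4πr² dr over the full domain.
Using ∫₀^∞ rⁿ e^(−αr) dr = n!/αⁿ⁺¹, evaluating both integrals, ⟨r⟩ = 5·λ/2.
With λ = 3.13, ⟨r⟩ = 7.825.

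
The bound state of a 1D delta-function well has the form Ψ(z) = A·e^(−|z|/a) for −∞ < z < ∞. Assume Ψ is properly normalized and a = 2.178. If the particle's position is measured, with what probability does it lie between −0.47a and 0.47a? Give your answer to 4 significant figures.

The probability is P = ∫ |Ψ|² dz over [−0.47a, 0.47a].
Since A² = 1/(a), this is the region integral divided by the full normalization integral.
Both integrals are even about z = 0, so only the z ≥ 0 halves are needed (the factors of 2 cancel). Substituting u = z/a, A² and the length scale cancel in the ratio: P = ∫_{0}^{0.47} e^(-2·u) du / ∫_{0}^{∞} e^(-2·u) du.
With ∫ e^(-2·u) du = -e^(-2·u)/2 + C, the region integral is 1/2 - e^(-47/50)/2 and the full one is 1/2.
This works out to P = 0.60937.

P ≈ 0.6094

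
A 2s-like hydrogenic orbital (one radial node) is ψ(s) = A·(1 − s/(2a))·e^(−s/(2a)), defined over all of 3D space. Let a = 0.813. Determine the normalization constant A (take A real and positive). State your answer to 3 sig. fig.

The normalization condition is ∫|ψ|² 4πs² ds = 1 from 0 to ∞.
The angular integral contributes 4π, leaving ∫₀^∞ s²|ψ|² ds.
With ∫₀^∞ s^4 e^(−αs) ds = 4!/α^5, the integral (without the A² prefactor) comes out to 8·π·a^3.
Setting this equal to 1 gives A² = 1/(8·π·a^3).
Substituting a = 0.813 gives A² = 0.07404, so A = 0.2721.

A ≈ 0.272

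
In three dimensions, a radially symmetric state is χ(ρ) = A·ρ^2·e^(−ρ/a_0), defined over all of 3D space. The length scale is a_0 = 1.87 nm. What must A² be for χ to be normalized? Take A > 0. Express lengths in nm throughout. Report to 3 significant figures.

Require ∫ |χ|² 4πρ² dρ = 1 over the whole domain.
(Spherical symmetry: dV = 4πρ² dρ.)
Using ∫₀^∞ ρⁿ e^(−αρ) dρ = n!/αⁿ⁺¹, ∫|χ|² 4πρ² dρ = A²·(45·π·a_0^7/2).
So A² = (45·π·a_0^7/2)^(−1).
Substituting a_0 = 1.87 gives A² = 0.0001769, so A = 0.01330.

A^2 ≈ 0.000177 nm^(-7)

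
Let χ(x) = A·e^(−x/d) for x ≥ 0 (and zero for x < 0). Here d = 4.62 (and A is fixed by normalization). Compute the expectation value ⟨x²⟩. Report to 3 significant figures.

By definition ⟨x²⟩ = ∫ x^2 |χ(x)|² dx.
Using ∫₀^∞ xⁿ e^(−αx) dx = n!/αⁿ⁺¹, the ratio of the moment integral to the normalization integral gives ⟨x²⟩ = d^2/2.
With d = 4.62, ⟨x^2⟩ = 10.67.

⟨x^2⟩ ≈ 10.7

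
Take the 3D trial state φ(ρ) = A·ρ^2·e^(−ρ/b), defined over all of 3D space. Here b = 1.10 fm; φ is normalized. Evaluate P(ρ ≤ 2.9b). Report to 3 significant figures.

P ≈ 0.362

With dV = 4πρ²dρ, the probability is ∫|φ|² dV over ρ ≤ 2.9b.
The full normalization integral is A²·[45·π·b^7/2] = 1, fixing A².
Substituting u = ρ/b, A², 4π and the length scale all cancel in the ratio: P = ∫_{0}^{2.9} u^6·e^(-2·u) du / ∫_{0}^{∞} u^6·e^(-2·u) du.
Using ∫ u^6·e^(-2·u) du = -(4·u^6 + 12·u^5 + 30·u^4 + 60·u^3 + 90·u^2 + 90·u + 45)·e^(-2·u)/8, the numerator is ≈ 2.0340 and the denominator is 45/8.
Taking the ratio yields P = 0.3616.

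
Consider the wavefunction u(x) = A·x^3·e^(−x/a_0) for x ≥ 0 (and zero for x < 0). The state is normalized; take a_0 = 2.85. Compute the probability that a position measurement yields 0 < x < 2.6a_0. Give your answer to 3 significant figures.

The probability is P = ∫ |u|² dx over [0, 2.6a_0].
The normalization integral ∫|u|²dx over the whole domain equals 45·a_0^7/8·A², and A² cancels in the ratio.
In terms of t = x/a_0 (A² and the length scale cancel between numerator and denominator), P = [∫_{0}^{2.6} t^6·e^(-2·t) dt] / [∫_{0}^{∞} t^6·e^(-2·t) dt].
An antiderivative of t^6·e^(-2·t) is -(4·t^6 + 12·t^5 + 30·t^4 + 60·t^3 + 90·t^2 + 90·t + 45)·e^(-2·t)/8; evaluating from 0 to 2.6 gives ≈ 1.5053, while the full integral is 45/8.
This works out to P = 0.2676.

P ≈ 0.268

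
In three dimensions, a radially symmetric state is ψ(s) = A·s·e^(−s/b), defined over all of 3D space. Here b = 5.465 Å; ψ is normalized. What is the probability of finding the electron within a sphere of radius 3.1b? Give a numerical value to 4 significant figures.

P = ∫ |ψ|² 4πs² ds over s ≤ 3.1b.
A² is fixed by ∫₀^∞ 4πs²|ψ|² ds = 1, i.e. A² = (3·π·b^5)^(−1).
Let u = s/b; then A², 4π and the length scale all cancel, so P = ∫_{0}^{3.1} u^4·e^(-2·u) du ÷ ∫_{0}^{∞} u^4·e^(-2·u) du.
An antiderivative of u^4·e^(-2·u) is -(u^4/2 + u^3 + 3·u^2/2 + 3·u/2 + 3/4)·e^(-2·u); evaluating from 0 to 3.1 gives ≈ 0.555617, while the full integral is 3/4.
This evaluates to P = 0.74082.

P ≈ 0.7408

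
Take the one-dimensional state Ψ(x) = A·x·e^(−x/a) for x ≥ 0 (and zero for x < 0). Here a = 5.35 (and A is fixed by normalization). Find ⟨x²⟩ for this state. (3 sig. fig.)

⟨x^2⟩ ≈ 85.9

⟨x²⟩ = ∫ x^2 |Ψ|² dx over the full domain.
Since the A² factors cancel between numerator and denominator, ⟨x²⟩ = 3·a^2.
Putting a = 5.35 gives 85.87.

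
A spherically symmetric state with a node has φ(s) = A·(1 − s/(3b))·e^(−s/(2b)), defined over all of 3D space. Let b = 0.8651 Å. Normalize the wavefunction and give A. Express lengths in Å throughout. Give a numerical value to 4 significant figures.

A ≈ 0.4294 Å^(-3/2)

Normalization requires ∫|φ|² 4πs² ds = 1, integrated from 0 to ∞.
The angular integral contributes 4π, leaving ∫₀^∞ s²|φ|² ds.
Using ∫₀^∞ sⁿ e^(−αs) ds = n!/αⁿ⁺¹, the integral (without the A² prefactor) comes out to 8·π·b^3/3.
Setting this equal to 1 gives A² = 1/(8·π·b^3/3).
Plugging in b = 0.8651 yields A = 0.42938.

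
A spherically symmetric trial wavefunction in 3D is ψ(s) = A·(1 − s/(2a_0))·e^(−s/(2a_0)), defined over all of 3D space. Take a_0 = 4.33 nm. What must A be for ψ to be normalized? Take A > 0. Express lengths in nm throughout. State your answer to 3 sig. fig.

We need A² ∫|f|² 4πs² ds = 1, taking the integral from 0 to ∞.
(Spherical symmetry: dV = 4πs² ds.)
Recall ∫₀^∞ s^m e^(−s/β) ds = m!·β^(m+1), carrying out the integral gives A² · 8·π·a_0^3.
So A² = (8·π·a_0^3)^(−1).
With a_0 = 4.33: A² = 0.0004901 and A = 0.02214.

A ≈ 0.0221 nm^(-3/2)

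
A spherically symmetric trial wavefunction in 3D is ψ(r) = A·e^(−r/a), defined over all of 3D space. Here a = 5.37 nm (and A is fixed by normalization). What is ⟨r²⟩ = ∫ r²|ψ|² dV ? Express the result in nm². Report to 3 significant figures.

⟨r^2⟩ ≈ 86.5 nm^2

By definition ⟨r²⟩ = ∫ r^2 |ψ(r)|² 4πr² dr.
Recall ∫₀^∞ r^m e^(−r/β) dr = m!·β^(m+1), the ratio of the moment integral to the normalization integral gives ⟨r²⟩ = 3·a^2.
Putting a = 5.37 gives 86.51.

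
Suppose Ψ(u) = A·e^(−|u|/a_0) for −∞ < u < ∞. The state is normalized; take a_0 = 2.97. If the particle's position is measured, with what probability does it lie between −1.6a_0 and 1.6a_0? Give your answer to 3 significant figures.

P ≈ 0.959

The probability is P = ∫ |Ψ|² du over [−1.6a_0, 1.6a_0].
With A² fixed by ∫|Ψ|² = 1, i.e. A² = (a_0)^(−1), substitute and integrate.
By symmetry take twice the u ≥ 0 contribution in numerator and denominator; the 2's cancel. Let t = u/a_0; then A² and the length scale cancel, so P = ∫_{0}^{1.6} e^(-2·t) dt ÷ ∫_{0}^{∞} e^(-2·t) dt.
Using ∫ e^(-2·t) dt = -e^(-2·t)/2, the numerator is 1/2 - e^(-16/5)/2 and the denominator is 1/2.
Evaluating gives P = 0.9592.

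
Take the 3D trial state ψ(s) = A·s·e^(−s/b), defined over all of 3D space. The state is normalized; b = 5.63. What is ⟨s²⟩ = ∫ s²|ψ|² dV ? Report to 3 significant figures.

⟨s²⟩ = ∫ s^2 |ψ|² 4πs² ds over the full domain.
Since the A² factors cancel between numerator and denominator, ⟨s²⟩ = 15·b^2/2.
Putting b = 5.63 gives 237.7.

⟨s^2⟩ ≈ 238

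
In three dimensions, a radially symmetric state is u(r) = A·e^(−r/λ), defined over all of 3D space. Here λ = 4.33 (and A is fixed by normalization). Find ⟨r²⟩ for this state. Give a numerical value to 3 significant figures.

⟨r^2⟩ ≈ 56.2

The expectation value is the |u|²-weighted average of r^2: ∫ r^2|u|² 4πr² dr.
Evaluating both integrals, ⟨r²⟩ = 3·λ^2.
Putting λ = 4.33 gives 56.25.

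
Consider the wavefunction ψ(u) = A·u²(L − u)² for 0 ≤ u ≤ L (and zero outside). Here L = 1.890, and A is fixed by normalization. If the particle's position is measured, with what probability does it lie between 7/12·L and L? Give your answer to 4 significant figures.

|ψ|² is the probability density, so P = ∫_{7/12·L}^{L} |ψ|² du.
Since A² = 1/(L^9/630), this is the region integral divided by the full normalization integral.
Substituting t = u/L, A² and the length scale cancel in the ratio: P = ∫_{7/12}^{1} t^4·(1 - t)^4 dt / ∫_{0}^{1} t^4·(1 - t)^4 dt.
An antiderivative of t^4·(1 - t)^4 is t^5·(70·t^4 - 315·t^3 + 540·t^2 - 420·t + 126)/630; evaluating from 7/12 to 1 gives ≈ 0.000479889, while the full integral is 1/630.
Taking the ratio, P = 0.30233.

P ≈ 0.3023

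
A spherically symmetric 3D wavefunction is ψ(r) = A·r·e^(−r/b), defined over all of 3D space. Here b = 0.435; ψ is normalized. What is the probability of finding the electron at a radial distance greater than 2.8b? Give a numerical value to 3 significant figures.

P ≈ 0.342

With dV = 4πr²dr, the probability is ∫|ψ|² dV over r > 2.8b.
A² is fixed by ∫₀^∞ 4πr²|ψ|² dr = 1, i.e. A² = (3·π·b^5)^(−1).
Let u = r/b; then A², 4π and the length scale all cancel, so P = ∫_{2.8}^{∞} u^4·e^(-2·u) du ÷ ∫_{0}^{∞} u^4·e^(-2·u) du.
An antiderivative of u^4·e^(-2·u) is -(u^4/2 + u^3 + 3·u^2/2 + 3·u/2 + 3/4)·e^(-2·u); evaluating from 2.8 to ∞ gives ≈ 0.25661, while the full integral is 3/4.
Taking the ratio yields P = 0.3422.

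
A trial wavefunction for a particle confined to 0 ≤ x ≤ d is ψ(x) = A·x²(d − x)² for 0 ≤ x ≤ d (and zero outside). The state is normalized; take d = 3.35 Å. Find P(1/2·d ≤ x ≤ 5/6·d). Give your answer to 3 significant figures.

P = ∫_{1/2·d}^{5/6·d} |ψ(x)|² dx.
Since A² = 1/(d^9/630), this is the region integral divided by the full normalization integral.
In terms of u = x/d (A² and the length scale cancel between numerator and denominator), P = [∫_{1/2}^{5/6} u^4·(1 - u)^4 du] / [∫_{0}^{1} u^4·(1 - u)^4 du].
With ∫ u^4·(1 - u)^4 du = u^5·(70·u^4 - 315·u^3 + 540·u^2 - 420·u + 126)/630 + C, the region integral is ≈ 0.00077944 and the full one is 1/630.
Taking the ratio, P = 0.4910.

P ≈ 0.491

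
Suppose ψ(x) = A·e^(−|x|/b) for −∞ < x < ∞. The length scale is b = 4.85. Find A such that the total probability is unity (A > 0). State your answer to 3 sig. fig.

A ≈ 0.454

Normalization requires ∫|ψ|² dx = 1, integrated from −∞ to ∞.
With ∫₀^∞ x^0 e^(−αx) dx = 0!/α^1, carrying out the integral gives A² · b.
So A² = (b)^(−1).
With b = 4.85: A² = 0.2062 and A = 0.4541.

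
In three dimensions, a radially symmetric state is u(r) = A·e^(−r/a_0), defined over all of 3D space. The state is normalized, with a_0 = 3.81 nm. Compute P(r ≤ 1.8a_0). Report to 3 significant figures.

Integrate the radial probability density 4πr²|u|² over r ≤ 1.8a_0.
Normalization gives A² = 1/(π·a_0^3).
In terms of t = r/a_0 (A², 4π and the length scale all cancel between numerator and denominator), P = [∫_{0}^{1.8} t^2·e^(-2·t) dt] / [∫_{0}^{∞} t^2·e^(-2·t) dt].
An antiderivative of t^2·e^(-2·t) is -(2·t^2 + 2·t + 1)·e^(-2·t)/4; evaluating from 0 to 1.8 gives 1/4 - 277·e^(-18/5)/100, while the full integral is 1/4.
The region integral divided by the full integral gives P = 0.6973.

P ≈ 0.697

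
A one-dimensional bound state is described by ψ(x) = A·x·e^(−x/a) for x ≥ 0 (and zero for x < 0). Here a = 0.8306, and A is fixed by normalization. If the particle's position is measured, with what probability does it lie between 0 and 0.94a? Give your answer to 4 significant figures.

P ≈ 0.2909

P = ∫_{0}^{0.94a} |ψ(x)|² dx.
The normalization integral ∫|ψ|²dx over the whole domain equals a^3/4·A², and A² cancels in the ratio.
Substituting u = x/a, A² and the length scale cancel in the ratio: P = ∫_{0}^{0.94} u^2·e^(-2·u) du / ∫_{0}^{∞} u^2·e^(-2·u) du.
An antiderivative of u^2·e^(-2·u) is -(2·u^2 + 2·u + 1)·e^(-2·u)/4; evaluating from 0 to 0.94 gives 1/4 - 5809·e^(-47/25)/5000, while the full integral is 1/4.
Taking the ratio, P = 0.29088.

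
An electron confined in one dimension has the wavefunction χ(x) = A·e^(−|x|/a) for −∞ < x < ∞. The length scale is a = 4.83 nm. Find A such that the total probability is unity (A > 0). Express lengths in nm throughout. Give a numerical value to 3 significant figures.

We need A² ∫|f|² dx = 1, taking the integral from −∞ to ∞.
Recall ∫₀^∞ x^m e^(−x/β) dx = m!·β^(m+1), carrying out the integral gives A² · a.
So A² = (a)^(−1).
Plugging in a = 4.83 yields A = 0.4550.

A ≈ 0.455 nm^(-1/2)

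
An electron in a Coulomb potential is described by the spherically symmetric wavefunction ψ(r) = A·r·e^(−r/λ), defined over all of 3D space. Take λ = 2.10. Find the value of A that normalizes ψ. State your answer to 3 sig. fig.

The normalization condition is ∫|ψ|² 4πr² dr = 1 from 0 to ∞.
(Spherical symmetry: dV = 4πr² dr.)
With ∫₀^∞ r^4 e^(−αr) dr = 4!/α^5, the integral (without the A² prefactor) comes out to 3·π·λ^5.
Hence A² = 1/[3·π·λ^5].
Substituting λ = 2.10 gives A² = 0.002598, so A = 0.05097.

A ≈ 0.0510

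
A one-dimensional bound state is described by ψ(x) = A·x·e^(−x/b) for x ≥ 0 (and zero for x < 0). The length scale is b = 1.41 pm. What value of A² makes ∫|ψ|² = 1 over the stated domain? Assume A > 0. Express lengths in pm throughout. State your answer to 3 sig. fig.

The normalization condition is ∫|ψ|² dx = 1 from 0 to ∞.
With ψ = A·x·e^(−x/b), the integral evaluates to A²·[b^3/4].
Setting this equal to 1 gives A² = 1/(b^3/4).
Plugging in b = 1.41 yields A = 1.195.

A^2 ≈ 1.43 pm^(-3)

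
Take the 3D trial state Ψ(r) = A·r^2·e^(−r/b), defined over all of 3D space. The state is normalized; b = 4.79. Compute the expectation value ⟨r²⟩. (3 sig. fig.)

⟨r²⟩ = ∫ r^2 |Ψ|² 4πr² dr over the full domain.
Evaluating both integrals, ⟨r²⟩ = 14·b^2.
Putting b = 4.79 gives 321.2.

⟨r^2⟩ ≈ 321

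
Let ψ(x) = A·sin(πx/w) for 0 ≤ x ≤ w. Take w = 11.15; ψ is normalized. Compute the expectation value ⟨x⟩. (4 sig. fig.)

By definition ⟨x⟩ = ∫ x |ψ(x)|² dx.
With ∫₀^w sin²(nπx/w) dx = w/2, the ratio of the moment integral to the normalization integral gives ⟨x⟩ = w/2.
Putting w = 11.15 gives 5.5750.

⟨x⟩ ≈ 5.575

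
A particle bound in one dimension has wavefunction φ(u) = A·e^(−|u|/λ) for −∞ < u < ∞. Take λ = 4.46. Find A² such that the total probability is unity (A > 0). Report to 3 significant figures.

A^2 ≈ 0.224

Normalization requires ∫|φ|² du = 1, integrated from −∞ to ∞.
With ∫₀^∞ u^0 e^(−αu) du = 0!/α^1, the integral (without the A² prefactor) comes out to λ.
So A² = (λ)^(−1).
Plugging in λ = 4.46 yields A = 0.4735.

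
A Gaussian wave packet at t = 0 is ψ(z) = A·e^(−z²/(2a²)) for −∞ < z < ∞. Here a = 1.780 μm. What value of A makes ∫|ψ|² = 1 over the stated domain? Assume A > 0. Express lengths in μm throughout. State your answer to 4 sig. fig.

A ≈ 0.5630 μm^(-1/2)

We need A² ∫|f|² dz = 1, taking the integral from −∞ to ∞.
Using the Gaussian integral ∫_{−∞}^{∞} e^(−αz²) dz = √(π/α), carrying out the integral gives A² · √(π)·a.
Hence A² = 1/[√(π)·a].
Substituting a = 1.780 gives A² = 0.31696, so A = 0.56299.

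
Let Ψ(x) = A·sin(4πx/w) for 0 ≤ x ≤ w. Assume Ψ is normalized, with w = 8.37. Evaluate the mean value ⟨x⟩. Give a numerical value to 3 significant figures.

⟨x⟩ ≈ 4.19

The expectation value is the |Ψ|²-weighted average of x: ∫ x|Ψ|² dx.
The ratio of the moment integral to the normalization integral gives ⟨x⟩ = w/2.
Putting w = 8.37 gives 4.185.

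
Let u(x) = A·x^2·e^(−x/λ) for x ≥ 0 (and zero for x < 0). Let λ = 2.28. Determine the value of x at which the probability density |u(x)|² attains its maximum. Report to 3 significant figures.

x ≈ 4.56

Differentiate |u(x)|² with respect to x and set to zero.
This gives x = 2·λ.
With λ = 2.28, the most probable position is 4.560.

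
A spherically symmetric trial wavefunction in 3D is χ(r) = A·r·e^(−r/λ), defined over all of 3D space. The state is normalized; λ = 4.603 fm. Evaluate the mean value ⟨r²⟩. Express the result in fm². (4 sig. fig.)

⟨r^2⟩ ≈ 158.9 fm^2

⟨r²⟩ = ∫ r^2 |χ|² 4πr² dr over the full domain.
Using ∫₀^∞ rⁿ e^(−αr) dr = n!/αⁿ⁺¹, the ratio of the moment integral to the normalization integral gives ⟨r²⟩ = 15·λ^2/2.
With λ = 4.603, ⟨r^2⟩ = 158.91.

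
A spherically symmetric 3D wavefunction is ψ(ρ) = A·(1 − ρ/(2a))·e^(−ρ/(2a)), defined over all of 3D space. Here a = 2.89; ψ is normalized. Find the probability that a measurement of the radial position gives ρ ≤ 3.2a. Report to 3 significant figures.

Integrate the radial probability density 4πρ²|ψ|² over ρ ≤ 3.2a.
A² is fixed by ∫₀^∞ 4πρ²|ψ|² dρ = 1, i.e. A² = (8·π·a^3)^(−1).
Substituting u = ρ/a, A², 4π and the length scale all cancel in the ratio: P = ∫_{0}^{3.2} u^2·(1 - u/2)^2·e^(-u) du / ∫_{0}^{∞} u^2·(1 - u/2)^2·e^(-u) du.
With ∫ u^2·(1 - u/2)^2·e^(-u) du = -(u^4/4 + u^2 + 2·u + 2)·e^(-u) + C, the region integral is ≈ 0.17164 and the full one is 2.
Taking the ratio yields P = 0.08582.

P ≈ 0.0858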